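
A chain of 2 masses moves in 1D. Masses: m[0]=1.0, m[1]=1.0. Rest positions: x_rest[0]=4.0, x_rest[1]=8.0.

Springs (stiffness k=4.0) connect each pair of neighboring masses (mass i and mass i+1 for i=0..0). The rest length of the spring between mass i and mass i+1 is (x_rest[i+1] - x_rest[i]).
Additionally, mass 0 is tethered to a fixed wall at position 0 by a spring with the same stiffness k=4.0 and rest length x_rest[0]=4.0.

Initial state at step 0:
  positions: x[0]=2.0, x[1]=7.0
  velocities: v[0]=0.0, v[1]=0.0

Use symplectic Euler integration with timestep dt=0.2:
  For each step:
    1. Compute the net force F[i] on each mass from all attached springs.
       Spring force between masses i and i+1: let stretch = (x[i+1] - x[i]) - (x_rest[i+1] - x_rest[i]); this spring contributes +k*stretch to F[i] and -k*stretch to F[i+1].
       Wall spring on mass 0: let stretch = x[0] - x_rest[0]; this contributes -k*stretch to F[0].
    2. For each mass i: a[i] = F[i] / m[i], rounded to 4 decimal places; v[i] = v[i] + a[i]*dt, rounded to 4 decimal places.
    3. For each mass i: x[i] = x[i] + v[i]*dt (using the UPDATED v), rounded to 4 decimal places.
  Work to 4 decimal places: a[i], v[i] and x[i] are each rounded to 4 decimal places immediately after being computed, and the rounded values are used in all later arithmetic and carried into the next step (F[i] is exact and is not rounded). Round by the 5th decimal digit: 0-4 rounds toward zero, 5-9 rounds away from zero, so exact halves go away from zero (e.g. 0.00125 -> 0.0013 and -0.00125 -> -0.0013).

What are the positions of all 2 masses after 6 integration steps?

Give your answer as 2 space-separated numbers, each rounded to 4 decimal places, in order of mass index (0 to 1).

Answer: 4.4795 7.7942

Derivation:
Step 0: x=[2.0000 7.0000] v=[0.0000 0.0000]
Step 1: x=[2.4800 6.8400] v=[2.4000 -0.8000]
Step 2: x=[3.2608 6.6224] v=[3.9040 -1.0880]
Step 3: x=[4.0577 6.5069] v=[3.9846 -0.5773]
Step 4: x=[4.5973 6.6396] v=[2.6978 0.6633]
Step 5: x=[4.7281 7.0855] v=[0.6538 2.2295]
Step 6: x=[4.4795 7.7942] v=[-1.2428 3.5436]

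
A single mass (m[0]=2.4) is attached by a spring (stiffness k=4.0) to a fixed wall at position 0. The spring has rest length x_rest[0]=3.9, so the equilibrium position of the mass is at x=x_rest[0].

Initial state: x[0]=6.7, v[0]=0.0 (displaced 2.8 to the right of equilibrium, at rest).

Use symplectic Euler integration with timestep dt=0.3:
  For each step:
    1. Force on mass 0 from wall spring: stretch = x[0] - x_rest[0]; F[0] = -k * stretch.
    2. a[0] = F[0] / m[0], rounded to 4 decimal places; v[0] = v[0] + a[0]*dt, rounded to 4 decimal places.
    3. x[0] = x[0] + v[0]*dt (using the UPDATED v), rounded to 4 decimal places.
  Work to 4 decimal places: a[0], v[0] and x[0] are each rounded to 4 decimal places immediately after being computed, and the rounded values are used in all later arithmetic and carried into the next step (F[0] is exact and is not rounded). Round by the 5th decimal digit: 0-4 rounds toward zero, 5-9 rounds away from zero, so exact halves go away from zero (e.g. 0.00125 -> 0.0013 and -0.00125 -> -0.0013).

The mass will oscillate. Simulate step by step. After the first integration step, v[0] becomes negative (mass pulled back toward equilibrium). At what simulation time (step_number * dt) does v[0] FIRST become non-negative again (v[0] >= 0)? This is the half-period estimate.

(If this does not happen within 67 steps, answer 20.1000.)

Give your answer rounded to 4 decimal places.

Step 0: x=[6.7000] v=[0.0000]
Step 1: x=[6.2800] v=[-1.4000]
Step 2: x=[5.5030] v=[-2.5900]
Step 3: x=[4.4856] v=[-3.3915]
Step 4: x=[3.3803] v=[-3.6843]
Step 5: x=[2.3530] v=[-3.4244]
Step 6: x=[1.5577] v=[-2.6509]
Step 7: x=[1.1138] v=[-1.4798]
Step 8: x=[1.0878] v=[-0.0867]
Step 9: x=[1.4836] v=[1.3194]
First v>=0 after going negative at step 9, time=2.7000

Answer: 2.7000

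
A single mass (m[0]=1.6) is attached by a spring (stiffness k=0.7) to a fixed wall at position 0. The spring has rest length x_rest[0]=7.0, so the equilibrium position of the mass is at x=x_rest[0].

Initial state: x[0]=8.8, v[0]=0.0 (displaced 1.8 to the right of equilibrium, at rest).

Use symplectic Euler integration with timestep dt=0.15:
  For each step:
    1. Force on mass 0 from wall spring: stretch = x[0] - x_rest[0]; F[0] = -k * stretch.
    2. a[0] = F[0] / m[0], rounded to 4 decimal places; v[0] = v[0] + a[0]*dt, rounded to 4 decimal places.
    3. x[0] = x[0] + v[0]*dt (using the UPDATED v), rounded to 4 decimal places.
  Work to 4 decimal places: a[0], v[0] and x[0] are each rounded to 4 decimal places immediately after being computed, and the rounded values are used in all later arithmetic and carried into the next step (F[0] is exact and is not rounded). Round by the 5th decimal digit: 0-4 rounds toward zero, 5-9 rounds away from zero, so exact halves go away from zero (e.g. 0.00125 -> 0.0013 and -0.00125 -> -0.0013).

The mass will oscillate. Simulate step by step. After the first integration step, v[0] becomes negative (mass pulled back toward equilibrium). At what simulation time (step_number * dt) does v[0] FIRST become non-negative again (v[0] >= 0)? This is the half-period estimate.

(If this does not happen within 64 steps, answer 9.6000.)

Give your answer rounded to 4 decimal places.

Answer: 4.8000

Derivation:
Step 0: x=[8.8000] v=[0.0000]
Step 1: x=[8.7823] v=[-0.1181]
Step 2: x=[8.7470] v=[-0.2351]
Step 3: x=[8.6945] v=[-0.3497]
Step 4: x=[8.6254] v=[-0.4609]
Step 5: x=[8.5403] v=[-0.5676]
Step 6: x=[8.4400] v=[-0.6687]
Step 7: x=[8.3255] v=[-0.7632]
Step 8: x=[8.1980] v=[-0.8502]
Step 9: x=[8.0587] v=[-0.9288]
Step 10: x=[7.9090] v=[-0.9983]
Step 11: x=[7.7503] v=[-1.0580]
Step 12: x=[7.5842] v=[-1.1072]
Step 13: x=[7.4124] v=[-1.1455]
Step 14: x=[7.2365] v=[-1.1726]
Step 15: x=[7.0583] v=[-1.1881]
Step 16: x=[6.8795] v=[-1.1919]
Step 17: x=[6.7019] v=[-1.1840]
Step 18: x=[6.5272] v=[-1.1644]
Step 19: x=[6.3572] v=[-1.1334]
Step 20: x=[6.1935] v=[-1.0912]
Step 21: x=[6.0378] v=[-1.0383]
Step 22: x=[5.8915] v=[-0.9752]
Step 23: x=[5.7561] v=[-0.9025]
Step 24: x=[5.6330] v=[-0.8209]
Step 25: x=[5.5233] v=[-0.7312]
Step 26: x=[5.4282] v=[-0.6343]
Step 27: x=[5.3485] v=[-0.5311]
Step 28: x=[5.2851] v=[-0.4227]
Step 29: x=[5.2386] v=[-0.3102]
Step 30: x=[5.2094] v=[-0.1946]
Step 31: x=[5.1978] v=[-0.0771]
Step 32: x=[5.2040] v=[0.0412]
First v>=0 after going negative at step 32, time=4.8000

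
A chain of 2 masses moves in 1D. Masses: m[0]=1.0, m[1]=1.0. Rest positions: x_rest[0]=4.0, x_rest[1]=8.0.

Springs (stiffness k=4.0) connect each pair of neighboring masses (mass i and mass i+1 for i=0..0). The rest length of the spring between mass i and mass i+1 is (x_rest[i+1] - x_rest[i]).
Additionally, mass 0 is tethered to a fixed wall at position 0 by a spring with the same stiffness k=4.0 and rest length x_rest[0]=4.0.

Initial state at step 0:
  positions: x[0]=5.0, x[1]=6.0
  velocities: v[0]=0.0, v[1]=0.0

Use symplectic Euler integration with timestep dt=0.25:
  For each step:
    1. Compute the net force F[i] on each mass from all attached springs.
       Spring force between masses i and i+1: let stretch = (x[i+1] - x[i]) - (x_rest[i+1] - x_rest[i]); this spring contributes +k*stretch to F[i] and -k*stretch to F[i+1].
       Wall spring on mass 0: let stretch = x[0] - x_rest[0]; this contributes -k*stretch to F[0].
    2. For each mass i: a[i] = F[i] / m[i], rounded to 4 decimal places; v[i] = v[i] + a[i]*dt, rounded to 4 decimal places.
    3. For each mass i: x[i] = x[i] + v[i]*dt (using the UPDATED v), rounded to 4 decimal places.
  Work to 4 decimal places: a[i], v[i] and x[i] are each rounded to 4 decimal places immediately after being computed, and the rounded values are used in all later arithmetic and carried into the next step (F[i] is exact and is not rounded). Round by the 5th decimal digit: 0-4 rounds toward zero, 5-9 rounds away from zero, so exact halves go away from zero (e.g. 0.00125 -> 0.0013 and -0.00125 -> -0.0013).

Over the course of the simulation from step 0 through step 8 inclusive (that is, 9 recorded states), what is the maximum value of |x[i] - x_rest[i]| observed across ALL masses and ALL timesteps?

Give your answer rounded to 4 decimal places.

Step 0: x=[5.0000 6.0000] v=[0.0000 0.0000]
Step 1: x=[4.0000 6.7500] v=[-4.0000 3.0000]
Step 2: x=[2.6875 7.8125] v=[-5.2500 4.2500]
Step 3: x=[1.9844 8.5938] v=[-2.8125 3.1250]
Step 4: x=[2.4375 8.7227] v=[1.8125 0.5156]
Step 5: x=[3.8526 8.2803] v=[5.6602 -1.7696]
Step 6: x=[5.4114 7.7310] v=[6.2353 -2.1973]
Step 7: x=[6.1973 7.6018] v=[3.1435 -0.5169]
Step 8: x=[5.7850 8.1215] v=[-1.6493 2.0786]
Max displacement = 2.1973

Answer: 2.1973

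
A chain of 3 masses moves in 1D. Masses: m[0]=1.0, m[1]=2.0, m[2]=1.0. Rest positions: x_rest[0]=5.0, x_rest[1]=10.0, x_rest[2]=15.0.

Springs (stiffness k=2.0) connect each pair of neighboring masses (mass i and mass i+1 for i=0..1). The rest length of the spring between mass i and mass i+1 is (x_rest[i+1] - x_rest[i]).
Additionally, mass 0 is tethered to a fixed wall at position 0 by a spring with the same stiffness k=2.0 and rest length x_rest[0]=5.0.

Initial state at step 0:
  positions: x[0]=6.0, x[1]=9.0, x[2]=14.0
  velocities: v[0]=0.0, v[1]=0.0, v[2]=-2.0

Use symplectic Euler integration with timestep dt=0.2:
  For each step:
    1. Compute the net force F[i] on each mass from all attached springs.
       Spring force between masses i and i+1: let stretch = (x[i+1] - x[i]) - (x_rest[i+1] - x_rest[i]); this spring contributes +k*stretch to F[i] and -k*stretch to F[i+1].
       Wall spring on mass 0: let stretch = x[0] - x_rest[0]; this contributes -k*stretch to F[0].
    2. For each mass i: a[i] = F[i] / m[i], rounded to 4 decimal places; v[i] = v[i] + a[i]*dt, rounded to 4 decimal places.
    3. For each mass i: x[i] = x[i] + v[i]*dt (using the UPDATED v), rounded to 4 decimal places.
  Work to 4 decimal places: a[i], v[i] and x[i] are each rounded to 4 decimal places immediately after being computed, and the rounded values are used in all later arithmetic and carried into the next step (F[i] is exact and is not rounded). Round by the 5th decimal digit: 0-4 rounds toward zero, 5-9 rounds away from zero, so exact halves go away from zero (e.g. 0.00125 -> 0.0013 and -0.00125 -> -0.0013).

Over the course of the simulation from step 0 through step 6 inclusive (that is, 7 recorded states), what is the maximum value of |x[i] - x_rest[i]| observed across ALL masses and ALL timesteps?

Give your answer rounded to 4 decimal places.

Answer: 2.2591

Derivation:
Step 0: x=[6.0000 9.0000 14.0000] v=[0.0000 0.0000 -2.0000]
Step 1: x=[5.7600 9.0800 13.6000] v=[-1.2000 0.4000 -2.0000]
Step 2: x=[5.3248 9.2080 13.2384] v=[-2.1760 0.6400 -1.8080]
Step 3: x=[4.7743 9.3419 12.9544] v=[-2.7526 0.6694 -1.4202]
Step 4: x=[4.2072 9.4376 12.7814] v=[-2.8353 0.4784 -0.8652]
Step 5: x=[3.7220 9.4578 12.7409] v=[-2.4260 0.1011 -0.2027]
Step 6: x=[3.3979 9.3799 12.8377] v=[-1.6205 -0.3894 0.4841]
Max displacement = 2.2591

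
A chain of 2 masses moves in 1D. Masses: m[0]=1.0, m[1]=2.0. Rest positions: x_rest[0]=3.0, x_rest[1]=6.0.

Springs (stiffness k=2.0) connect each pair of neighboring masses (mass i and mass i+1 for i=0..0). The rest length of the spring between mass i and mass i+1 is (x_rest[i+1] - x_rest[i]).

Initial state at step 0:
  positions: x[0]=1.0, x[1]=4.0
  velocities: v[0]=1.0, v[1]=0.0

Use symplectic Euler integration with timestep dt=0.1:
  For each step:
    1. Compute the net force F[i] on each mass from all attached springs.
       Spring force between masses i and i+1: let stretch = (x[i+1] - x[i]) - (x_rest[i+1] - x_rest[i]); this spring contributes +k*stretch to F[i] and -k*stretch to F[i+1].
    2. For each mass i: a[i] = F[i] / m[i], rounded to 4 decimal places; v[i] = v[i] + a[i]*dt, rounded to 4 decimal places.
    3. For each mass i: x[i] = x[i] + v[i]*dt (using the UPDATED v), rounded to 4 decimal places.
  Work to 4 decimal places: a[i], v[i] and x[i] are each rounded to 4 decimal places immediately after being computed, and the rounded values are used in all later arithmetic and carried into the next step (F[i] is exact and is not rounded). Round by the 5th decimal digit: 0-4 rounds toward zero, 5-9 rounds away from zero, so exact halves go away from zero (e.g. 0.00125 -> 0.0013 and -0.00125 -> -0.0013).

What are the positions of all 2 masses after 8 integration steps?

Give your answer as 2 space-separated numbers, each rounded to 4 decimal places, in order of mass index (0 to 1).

Step 0: x=[1.0000 4.0000] v=[1.0000 0.0000]
Step 1: x=[1.1000 4.0000] v=[1.0000 0.0000]
Step 2: x=[1.1980 4.0010] v=[0.9800 0.0100]
Step 3: x=[1.2921 4.0040] v=[0.9406 0.0297]
Step 4: x=[1.3804 4.0099] v=[0.8830 0.0585]
Step 5: x=[1.4613 4.0195] v=[0.8089 0.0956]
Step 6: x=[1.5334 4.0335] v=[0.7205 0.1398]
Step 7: x=[1.5955 4.0525] v=[0.6205 0.1898]
Step 8: x=[1.6467 4.0769] v=[0.5119 0.2441]

Answer: 1.6467 4.0769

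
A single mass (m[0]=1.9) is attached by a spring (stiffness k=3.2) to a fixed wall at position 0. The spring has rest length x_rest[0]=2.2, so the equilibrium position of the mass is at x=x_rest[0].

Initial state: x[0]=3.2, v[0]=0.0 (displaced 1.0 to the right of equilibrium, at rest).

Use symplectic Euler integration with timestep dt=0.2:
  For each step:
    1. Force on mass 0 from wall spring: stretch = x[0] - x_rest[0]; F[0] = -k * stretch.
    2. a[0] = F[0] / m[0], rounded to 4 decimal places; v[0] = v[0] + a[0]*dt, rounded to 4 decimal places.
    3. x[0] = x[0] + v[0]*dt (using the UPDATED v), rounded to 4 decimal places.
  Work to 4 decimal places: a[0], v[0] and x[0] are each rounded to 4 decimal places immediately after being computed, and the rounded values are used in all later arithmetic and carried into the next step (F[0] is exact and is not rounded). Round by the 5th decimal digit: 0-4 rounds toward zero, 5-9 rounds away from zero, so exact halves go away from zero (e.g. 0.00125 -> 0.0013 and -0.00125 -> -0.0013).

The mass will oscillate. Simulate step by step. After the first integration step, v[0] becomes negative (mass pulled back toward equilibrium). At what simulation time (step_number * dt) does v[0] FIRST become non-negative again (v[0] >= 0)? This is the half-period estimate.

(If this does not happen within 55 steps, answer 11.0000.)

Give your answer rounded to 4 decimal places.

Answer: 2.6000

Derivation:
Step 0: x=[3.2000] v=[0.0000]
Step 1: x=[3.1326] v=[-0.3368]
Step 2: x=[3.0024] v=[-0.6509]
Step 3: x=[2.8182] v=[-0.9212]
Step 4: x=[2.5923] v=[-1.1294]
Step 5: x=[2.3400] v=[-1.2615]
Step 6: x=[2.0783] v=[-1.3087]
Step 7: x=[1.8248] v=[-1.2677]
Step 8: x=[1.5965] v=[-1.1413]
Step 9: x=[1.4089] v=[-0.9380]
Step 10: x=[1.2746] v=[-0.6715]
Step 11: x=[1.2026] v=[-0.3598]
Step 12: x=[1.1978] v=[-0.0238]
Step 13: x=[1.2606] v=[0.3138]
First v>=0 after going negative at step 13, time=2.6000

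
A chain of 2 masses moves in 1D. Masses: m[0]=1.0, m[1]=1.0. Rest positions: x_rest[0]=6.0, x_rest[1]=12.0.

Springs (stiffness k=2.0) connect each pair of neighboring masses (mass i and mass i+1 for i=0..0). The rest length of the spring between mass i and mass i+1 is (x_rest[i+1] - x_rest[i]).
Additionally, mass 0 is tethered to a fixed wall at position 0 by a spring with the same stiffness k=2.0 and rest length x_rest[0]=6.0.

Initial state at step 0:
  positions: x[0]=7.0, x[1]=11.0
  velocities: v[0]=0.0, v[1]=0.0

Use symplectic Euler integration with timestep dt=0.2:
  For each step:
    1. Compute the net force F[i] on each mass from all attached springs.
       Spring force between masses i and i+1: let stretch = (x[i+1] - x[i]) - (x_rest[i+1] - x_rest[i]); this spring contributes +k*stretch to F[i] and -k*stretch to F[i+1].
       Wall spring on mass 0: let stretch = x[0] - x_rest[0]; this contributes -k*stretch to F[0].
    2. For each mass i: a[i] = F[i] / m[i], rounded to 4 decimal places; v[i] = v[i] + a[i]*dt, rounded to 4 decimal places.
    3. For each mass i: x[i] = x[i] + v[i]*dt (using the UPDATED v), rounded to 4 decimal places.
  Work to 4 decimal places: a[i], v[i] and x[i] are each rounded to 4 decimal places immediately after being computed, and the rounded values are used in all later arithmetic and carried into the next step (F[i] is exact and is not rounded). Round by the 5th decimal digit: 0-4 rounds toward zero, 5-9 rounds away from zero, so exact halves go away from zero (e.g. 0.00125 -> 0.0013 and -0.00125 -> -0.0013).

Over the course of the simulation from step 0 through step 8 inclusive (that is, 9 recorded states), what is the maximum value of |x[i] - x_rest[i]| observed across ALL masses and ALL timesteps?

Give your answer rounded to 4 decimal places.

Answer: 1.2629

Derivation:
Step 0: x=[7.0000 11.0000] v=[0.0000 0.0000]
Step 1: x=[6.7600 11.1600] v=[-1.2000 0.8000]
Step 2: x=[6.3312 11.4480] v=[-2.1440 1.4400]
Step 3: x=[5.8052 11.8067] v=[-2.6298 1.7933]
Step 4: x=[5.2949 12.1652] v=[-2.5513 1.7927]
Step 5: x=[4.9107 12.4541] v=[-1.9211 1.4446]
Step 6: x=[4.7371 12.6195] v=[-0.8680 0.8272]
Step 7: x=[4.8151 12.6343] v=[0.3901 0.0742]
Step 8: x=[5.1334 12.5036] v=[1.5917 -0.6535]
Max displacement = 1.2629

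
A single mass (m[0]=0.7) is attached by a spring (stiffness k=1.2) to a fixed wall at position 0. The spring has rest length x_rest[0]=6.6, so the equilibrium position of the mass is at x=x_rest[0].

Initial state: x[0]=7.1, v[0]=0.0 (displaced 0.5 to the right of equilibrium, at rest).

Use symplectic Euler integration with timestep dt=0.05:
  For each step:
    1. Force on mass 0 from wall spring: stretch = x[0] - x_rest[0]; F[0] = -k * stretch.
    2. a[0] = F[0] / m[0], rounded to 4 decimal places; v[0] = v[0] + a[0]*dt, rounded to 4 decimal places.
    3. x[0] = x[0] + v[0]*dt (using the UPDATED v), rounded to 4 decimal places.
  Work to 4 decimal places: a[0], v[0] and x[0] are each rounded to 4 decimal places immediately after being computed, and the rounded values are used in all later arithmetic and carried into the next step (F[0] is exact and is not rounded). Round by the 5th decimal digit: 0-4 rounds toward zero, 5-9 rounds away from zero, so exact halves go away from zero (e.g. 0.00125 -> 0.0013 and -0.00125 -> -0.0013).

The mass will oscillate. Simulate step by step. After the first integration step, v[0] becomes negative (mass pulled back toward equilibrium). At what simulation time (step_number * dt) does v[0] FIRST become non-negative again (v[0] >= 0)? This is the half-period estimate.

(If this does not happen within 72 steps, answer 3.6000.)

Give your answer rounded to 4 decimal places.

Step 0: x=[7.1000] v=[0.0000]
Step 1: x=[7.0979] v=[-0.0429]
Step 2: x=[7.0936] v=[-0.0856]
Step 3: x=[7.0872] v=[-0.1279]
Step 4: x=[7.0787] v=[-0.1697]
Step 5: x=[7.0682] v=[-0.2107]
Step 6: x=[7.0557] v=[-0.2508]
Step 7: x=[7.0412] v=[-0.2899]
Step 8: x=[7.0248] v=[-0.3277]
Step 9: x=[7.0066] v=[-0.3641]
Step 10: x=[6.9867] v=[-0.3990]
Step 11: x=[6.9651] v=[-0.4321]
Step 12: x=[6.9419] v=[-0.4634]
Step 13: x=[6.9173] v=[-0.4927]
Step 14: x=[6.8913] v=[-0.5199]
Step 15: x=[6.8641] v=[-0.5449]
Step 16: x=[6.8357] v=[-0.5675]
Step 17: x=[6.8063] v=[-0.5877]
Step 18: x=[6.7760] v=[-0.6054]
Step 19: x=[6.7450] v=[-0.6205]
Step 20: x=[6.7134] v=[-0.6329]
Step 21: x=[6.6813] v=[-0.6426]
Step 22: x=[6.6488] v=[-0.6496]
Step 23: x=[6.6161] v=[-0.6538]
Step 24: x=[6.5833] v=[-0.6552]
Step 25: x=[6.5506] v=[-0.6538]
Step 26: x=[6.5181] v=[-0.6496]
Step 27: x=[6.4860] v=[-0.6426]
Step 28: x=[6.4544] v=[-0.6328]
Step 29: x=[6.4234] v=[-0.6203]
Step 30: x=[6.3931] v=[-0.6052]
Step 31: x=[6.3637] v=[-0.5875]
Step 32: x=[6.3353] v=[-0.5672]
Step 33: x=[6.3081] v=[-0.5445]
Step 34: x=[6.2821] v=[-0.5195]
Step 35: x=[6.2575] v=[-0.4923]
Step 36: x=[6.2344] v=[-0.4629]
Step 37: x=[6.2128] v=[-0.4316]
Step 38: x=[6.1929] v=[-0.3984]
Step 39: x=[6.1747] v=[-0.3635]
Step 40: x=[6.1584] v=[-0.3270]
Step 41: x=[6.1439] v=[-0.2892]
Step 42: x=[6.1314] v=[-0.2501]
Step 43: x=[6.1209] v=[-0.2099]
Step 44: x=[6.1125] v=[-0.1688]
Step 45: x=[6.1062] v=[-0.1270]
Step 46: x=[6.1020] v=[-0.0847]
Step 47: x=[6.0999] v=[-0.0420]
Step 48: x=[6.0999] v=[0.0009]
First v>=0 after going negative at step 48, time=2.4000

Answer: 2.4000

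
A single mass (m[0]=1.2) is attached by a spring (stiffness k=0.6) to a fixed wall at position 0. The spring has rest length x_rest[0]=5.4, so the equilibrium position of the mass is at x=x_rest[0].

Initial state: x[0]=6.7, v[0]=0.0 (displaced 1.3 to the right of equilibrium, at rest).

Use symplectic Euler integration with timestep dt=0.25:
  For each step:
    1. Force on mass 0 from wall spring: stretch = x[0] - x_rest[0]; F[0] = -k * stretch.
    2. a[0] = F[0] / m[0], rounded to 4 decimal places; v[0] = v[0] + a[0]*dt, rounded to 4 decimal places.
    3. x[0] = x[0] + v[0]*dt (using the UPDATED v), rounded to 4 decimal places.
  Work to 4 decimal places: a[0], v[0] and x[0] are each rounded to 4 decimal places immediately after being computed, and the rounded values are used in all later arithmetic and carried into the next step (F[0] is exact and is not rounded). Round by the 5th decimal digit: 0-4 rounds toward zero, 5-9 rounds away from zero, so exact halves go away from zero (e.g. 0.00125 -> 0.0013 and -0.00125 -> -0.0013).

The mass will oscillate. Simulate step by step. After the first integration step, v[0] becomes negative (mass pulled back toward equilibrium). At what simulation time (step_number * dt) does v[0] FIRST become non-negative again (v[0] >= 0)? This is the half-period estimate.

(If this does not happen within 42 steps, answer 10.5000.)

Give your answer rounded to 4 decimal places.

Answer: 4.5000

Derivation:
Step 0: x=[6.7000] v=[0.0000]
Step 1: x=[6.6594] v=[-0.1625]
Step 2: x=[6.5794] v=[-0.3199]
Step 3: x=[6.4626] v=[-0.4673]
Step 4: x=[6.3126] v=[-0.6001]
Step 5: x=[6.1341] v=[-0.7142]
Step 6: x=[5.9326] v=[-0.8060]
Step 7: x=[5.7145] v=[-0.8726]
Step 8: x=[5.4865] v=[-0.9119]
Step 9: x=[5.2558] v=[-0.9227]
Step 10: x=[5.0296] v=[-0.9047]
Step 11: x=[4.8150] v=[-0.8584]
Step 12: x=[4.6187] v=[-0.7853]
Step 13: x=[4.4468] v=[-0.6876]
Step 14: x=[4.3047] v=[-0.5685]
Step 15: x=[4.1968] v=[-0.4316]
Step 16: x=[4.1265] v=[-0.2812]
Step 17: x=[4.0960] v=[-0.1220]
Step 18: x=[4.1063] v=[0.0410]
First v>=0 after going negative at step 18, time=4.5000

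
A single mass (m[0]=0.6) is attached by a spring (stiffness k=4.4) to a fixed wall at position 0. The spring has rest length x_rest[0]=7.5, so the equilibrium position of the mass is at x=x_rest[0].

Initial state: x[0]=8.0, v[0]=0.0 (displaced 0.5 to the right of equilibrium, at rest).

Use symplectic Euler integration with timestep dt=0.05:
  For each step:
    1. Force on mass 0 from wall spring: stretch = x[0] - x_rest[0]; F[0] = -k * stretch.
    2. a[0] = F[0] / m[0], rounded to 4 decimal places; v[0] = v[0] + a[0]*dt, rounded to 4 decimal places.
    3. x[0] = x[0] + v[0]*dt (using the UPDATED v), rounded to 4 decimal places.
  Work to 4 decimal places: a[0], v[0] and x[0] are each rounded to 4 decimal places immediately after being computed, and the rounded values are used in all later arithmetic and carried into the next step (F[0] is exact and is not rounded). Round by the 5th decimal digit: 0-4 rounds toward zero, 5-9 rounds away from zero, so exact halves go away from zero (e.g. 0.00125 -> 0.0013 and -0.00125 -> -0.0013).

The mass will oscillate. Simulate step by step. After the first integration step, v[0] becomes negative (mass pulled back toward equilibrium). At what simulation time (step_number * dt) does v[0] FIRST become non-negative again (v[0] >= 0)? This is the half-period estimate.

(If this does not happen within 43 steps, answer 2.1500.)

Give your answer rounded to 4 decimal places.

Step 0: x=[8.0000] v=[0.0000]
Step 1: x=[7.9908] v=[-0.1833]
Step 2: x=[7.9726] v=[-0.3633]
Step 3: x=[7.9458] v=[-0.5366]
Step 4: x=[7.9108] v=[-0.7001]
Step 5: x=[7.8683] v=[-0.8507]
Step 6: x=[7.8190] v=[-0.9857]
Step 7: x=[7.7639] v=[-1.1027]
Step 8: x=[7.7039] v=[-1.1995]
Step 9: x=[7.6402] v=[-1.2743]
Step 10: x=[7.5739] v=[-1.3257]
Step 11: x=[7.5063] v=[-1.3528]
Step 12: x=[7.4385] v=[-1.3551]
Step 13: x=[7.3719] v=[-1.3326]
Step 14: x=[7.3076] v=[-1.2856]
Step 15: x=[7.2468] v=[-1.2151]
Step 16: x=[7.1907] v=[-1.1223]
Step 17: x=[7.1403] v=[-1.0089]
Step 18: x=[7.0965] v=[-0.8770]
Step 19: x=[7.0600] v=[-0.7291]
Step 20: x=[7.0316] v=[-0.5678]
Step 21: x=[7.0118] v=[-0.3961]
Step 22: x=[7.0009] v=[-0.2171]
Step 23: x=[6.9992] v=[-0.0341]
Step 24: x=[7.0067] v=[0.1495]
First v>=0 after going negative at step 24, time=1.2000

Answer: 1.2000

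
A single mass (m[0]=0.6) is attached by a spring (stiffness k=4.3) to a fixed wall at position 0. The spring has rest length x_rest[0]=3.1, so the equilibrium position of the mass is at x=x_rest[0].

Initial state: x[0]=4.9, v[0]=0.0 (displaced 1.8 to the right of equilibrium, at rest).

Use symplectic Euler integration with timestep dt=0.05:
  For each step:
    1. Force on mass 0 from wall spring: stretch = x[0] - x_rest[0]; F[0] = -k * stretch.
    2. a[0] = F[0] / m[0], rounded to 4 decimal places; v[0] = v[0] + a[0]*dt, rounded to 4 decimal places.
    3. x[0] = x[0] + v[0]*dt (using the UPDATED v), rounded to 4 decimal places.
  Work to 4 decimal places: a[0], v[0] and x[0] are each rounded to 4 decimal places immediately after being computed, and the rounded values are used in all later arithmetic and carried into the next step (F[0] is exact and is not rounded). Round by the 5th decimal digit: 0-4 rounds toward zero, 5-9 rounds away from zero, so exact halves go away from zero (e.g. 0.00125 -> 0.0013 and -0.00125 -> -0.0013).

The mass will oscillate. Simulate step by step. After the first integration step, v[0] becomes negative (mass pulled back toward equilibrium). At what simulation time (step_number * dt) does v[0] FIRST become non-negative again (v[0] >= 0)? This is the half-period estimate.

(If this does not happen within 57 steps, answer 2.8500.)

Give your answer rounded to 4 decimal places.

Step 0: x=[4.9000] v=[0.0000]
Step 1: x=[4.8678] v=[-0.6450]
Step 2: x=[4.8039] v=[-1.2785]
Step 3: x=[4.7094] v=[-1.8891]
Step 4: x=[4.5861] v=[-2.4658]
Step 5: x=[4.4362] v=[-2.9983]
Step 6: x=[4.2623] v=[-3.4771]
Step 7: x=[4.0676] v=[-3.8936]
Step 8: x=[3.8556] v=[-4.2403]
Step 9: x=[3.6300] v=[-4.5111]
Step 10: x=[3.3950] v=[-4.7010]
Step 11: x=[3.1547] v=[-4.8067]
Step 12: x=[2.9134] v=[-4.8263]
Step 13: x=[2.6754] v=[-4.7594]
Step 14: x=[2.4450] v=[-4.6073]
Step 15: x=[2.2264] v=[-4.3726]
Step 16: x=[2.0234] v=[-4.0596]
Step 17: x=[1.8397] v=[-3.6738]
Step 18: x=[1.6786] v=[-3.2222]
Step 19: x=[1.5430] v=[-2.7129]
Step 20: x=[1.4353] v=[-2.1550]
Step 21: x=[1.3574] v=[-1.5585]
Step 22: x=[1.3107] v=[-0.9341]
Step 23: x=[1.2961] v=[-0.2929]
Step 24: x=[1.3138] v=[0.3535]
First v>=0 after going negative at step 24, time=1.2000

Answer: 1.2000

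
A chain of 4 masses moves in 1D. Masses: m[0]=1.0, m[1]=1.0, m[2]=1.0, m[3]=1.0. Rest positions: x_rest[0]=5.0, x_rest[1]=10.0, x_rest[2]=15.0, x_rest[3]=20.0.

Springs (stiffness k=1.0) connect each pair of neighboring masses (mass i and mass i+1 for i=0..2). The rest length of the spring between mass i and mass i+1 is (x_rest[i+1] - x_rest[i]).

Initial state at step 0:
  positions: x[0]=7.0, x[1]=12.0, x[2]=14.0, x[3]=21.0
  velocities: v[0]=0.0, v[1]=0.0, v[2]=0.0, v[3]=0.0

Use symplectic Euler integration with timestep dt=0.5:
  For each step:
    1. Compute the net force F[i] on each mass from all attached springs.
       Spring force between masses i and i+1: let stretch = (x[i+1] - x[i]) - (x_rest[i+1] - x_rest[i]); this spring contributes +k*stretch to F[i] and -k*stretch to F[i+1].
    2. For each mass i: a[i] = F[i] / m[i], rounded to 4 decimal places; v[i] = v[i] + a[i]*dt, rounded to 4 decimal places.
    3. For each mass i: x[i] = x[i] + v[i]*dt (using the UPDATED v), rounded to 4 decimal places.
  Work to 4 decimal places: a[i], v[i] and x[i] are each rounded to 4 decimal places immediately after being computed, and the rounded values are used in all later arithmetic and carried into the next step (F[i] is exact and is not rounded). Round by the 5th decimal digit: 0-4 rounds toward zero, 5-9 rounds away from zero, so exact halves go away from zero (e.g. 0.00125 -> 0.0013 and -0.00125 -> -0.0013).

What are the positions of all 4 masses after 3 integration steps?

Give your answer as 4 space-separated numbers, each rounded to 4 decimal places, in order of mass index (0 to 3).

Step 0: x=[7.0000 12.0000 14.0000 21.0000] v=[0.0000 0.0000 0.0000 0.0000]
Step 1: x=[7.0000 11.2500 15.2500 20.5000] v=[0.0000 -1.5000 2.5000 -1.0000]
Step 2: x=[6.8125 10.4375 16.8125 19.9375] v=[-0.3750 -1.6250 3.1250 -1.1250]
Step 3: x=[6.2813 10.3125 17.5625 19.8438] v=[-1.0625 -0.2500 1.5000 -0.1875]

Answer: 6.2813 10.3125 17.5625 19.8438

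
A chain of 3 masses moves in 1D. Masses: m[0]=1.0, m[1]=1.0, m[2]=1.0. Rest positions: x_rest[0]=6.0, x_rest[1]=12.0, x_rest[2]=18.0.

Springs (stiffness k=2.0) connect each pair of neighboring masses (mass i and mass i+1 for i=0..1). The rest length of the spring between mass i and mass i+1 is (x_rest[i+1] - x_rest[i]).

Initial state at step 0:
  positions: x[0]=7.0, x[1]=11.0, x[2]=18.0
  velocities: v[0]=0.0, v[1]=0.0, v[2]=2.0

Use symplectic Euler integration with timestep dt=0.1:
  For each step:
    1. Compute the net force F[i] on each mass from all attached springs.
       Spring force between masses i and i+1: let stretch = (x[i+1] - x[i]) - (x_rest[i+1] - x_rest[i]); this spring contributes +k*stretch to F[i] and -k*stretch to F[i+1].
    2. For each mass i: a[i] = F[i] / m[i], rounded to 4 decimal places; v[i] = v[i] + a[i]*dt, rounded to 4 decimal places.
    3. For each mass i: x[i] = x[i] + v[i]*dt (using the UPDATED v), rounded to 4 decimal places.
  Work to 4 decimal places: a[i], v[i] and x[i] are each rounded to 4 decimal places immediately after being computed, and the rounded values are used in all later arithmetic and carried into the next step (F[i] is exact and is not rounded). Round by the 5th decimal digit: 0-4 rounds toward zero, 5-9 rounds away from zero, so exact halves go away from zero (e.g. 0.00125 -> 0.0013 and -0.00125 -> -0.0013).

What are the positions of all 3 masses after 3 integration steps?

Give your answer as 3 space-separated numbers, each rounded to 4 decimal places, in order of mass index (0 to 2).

Step 0: x=[7.0000 11.0000 18.0000] v=[0.0000 0.0000 2.0000]
Step 1: x=[6.9600 11.0600 18.1800] v=[-0.4000 0.6000 1.8000]
Step 2: x=[6.8820 11.1804 18.3376] v=[-0.7800 1.2040 1.5760]
Step 3: x=[6.7700 11.3580 18.4721] v=[-1.1203 1.7758 1.3446]

Answer: 6.7700 11.3580 18.4721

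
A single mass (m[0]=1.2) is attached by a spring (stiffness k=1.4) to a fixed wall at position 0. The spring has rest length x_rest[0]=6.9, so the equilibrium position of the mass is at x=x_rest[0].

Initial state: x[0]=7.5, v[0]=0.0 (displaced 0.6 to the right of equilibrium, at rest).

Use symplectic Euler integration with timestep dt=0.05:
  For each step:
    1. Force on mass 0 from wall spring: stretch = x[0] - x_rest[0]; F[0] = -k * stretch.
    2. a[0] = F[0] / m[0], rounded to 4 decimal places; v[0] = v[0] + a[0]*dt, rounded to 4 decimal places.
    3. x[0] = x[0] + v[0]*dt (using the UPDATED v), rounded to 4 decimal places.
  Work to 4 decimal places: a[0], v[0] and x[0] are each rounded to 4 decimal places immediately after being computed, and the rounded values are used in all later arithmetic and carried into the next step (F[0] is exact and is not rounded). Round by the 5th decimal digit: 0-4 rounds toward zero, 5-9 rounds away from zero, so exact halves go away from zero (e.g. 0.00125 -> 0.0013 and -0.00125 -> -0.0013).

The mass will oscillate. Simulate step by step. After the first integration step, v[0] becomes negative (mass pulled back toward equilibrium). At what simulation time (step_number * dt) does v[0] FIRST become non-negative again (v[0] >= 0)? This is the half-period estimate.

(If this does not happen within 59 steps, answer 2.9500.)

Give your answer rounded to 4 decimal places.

Answer: 2.9500

Derivation:
Step 0: x=[7.5000] v=[0.0000]
Step 1: x=[7.4983] v=[-0.0350]
Step 2: x=[7.4948] v=[-0.0699]
Step 3: x=[7.4896] v=[-0.1046]
Step 4: x=[7.4827] v=[-0.1390]
Step 5: x=[7.4741] v=[-0.1730]
Step 6: x=[7.4638] v=[-0.2065]
Step 7: x=[7.4518] v=[-0.2394]
Step 8: x=[7.4382] v=[-0.2716]
Step 9: x=[7.4231] v=[-0.3030]
Step 10: x=[7.4064] v=[-0.3335]
Step 11: x=[7.3883] v=[-0.3630]
Step 12: x=[7.3687] v=[-0.3915]
Step 13: x=[7.3478] v=[-0.4188]
Step 14: x=[7.3256] v=[-0.4449]
Step 15: x=[7.3021] v=[-0.4697]
Step 16: x=[7.2774] v=[-0.4932]
Step 17: x=[7.2516] v=[-0.5152]
Step 18: x=[7.2248] v=[-0.5357]
Step 19: x=[7.1971] v=[-0.5546]
Step 20: x=[7.1685] v=[-0.5719]
Step 21: x=[7.1391] v=[-0.5876]
Step 22: x=[7.1090] v=[-0.6016]
Step 23: x=[7.0783] v=[-0.6138]
Step 24: x=[7.0471] v=[-0.6242]
Step 25: x=[7.0155] v=[-0.6328]
Step 26: x=[6.9835] v=[-0.6395]
Step 27: x=[6.9513] v=[-0.6444]
Step 28: x=[6.9189] v=[-0.6474]
Step 29: x=[6.8865] v=[-0.6485]
Step 30: x=[6.8541] v=[-0.6477]
Step 31: x=[6.8219] v=[-0.6450]
Step 32: x=[6.7899] v=[-0.6404]
Step 33: x=[6.7582] v=[-0.6340]
Step 34: x=[6.7269] v=[-0.6257]
Step 35: x=[6.6961] v=[-0.6156]
Step 36: x=[6.6659] v=[-0.6037]
Step 37: x=[6.6364] v=[-0.5900]
Step 38: x=[6.6077] v=[-0.5746]
Step 39: x=[6.5798] v=[-0.5576]
Step 40: x=[6.5529] v=[-0.5389]
Step 41: x=[6.5270] v=[-0.5187]
Step 42: x=[6.5022] v=[-0.4969]
Step 43: x=[6.4785] v=[-0.4737]
Step 44: x=[6.4560] v=[-0.4491]
Step 45: x=[6.4348] v=[-0.4232]
Step 46: x=[6.4150] v=[-0.3961]
Step 47: x=[6.3966] v=[-0.3678]
Step 48: x=[6.3797] v=[-0.3384]
Step 49: x=[6.3643] v=[-0.3081]
Step 50: x=[6.3505] v=[-0.2769]
Step 51: x=[6.3383] v=[-0.2448]
Step 52: x=[6.3277] v=[-0.2120]
Step 53: x=[6.3188] v=[-0.1786]
Step 54: x=[6.3116] v=[-0.1447]
Step 55: x=[6.3061] v=[-0.1104]
Step 56: x=[6.3023] v=[-0.0758]
Step 57: x=[6.3003] v=[-0.0409]
Step 58: x=[6.3000] v=[-0.0059]
Step 59: x=[6.3015] v=[0.0291]
First v>=0 after going negative at step 59, time=2.9500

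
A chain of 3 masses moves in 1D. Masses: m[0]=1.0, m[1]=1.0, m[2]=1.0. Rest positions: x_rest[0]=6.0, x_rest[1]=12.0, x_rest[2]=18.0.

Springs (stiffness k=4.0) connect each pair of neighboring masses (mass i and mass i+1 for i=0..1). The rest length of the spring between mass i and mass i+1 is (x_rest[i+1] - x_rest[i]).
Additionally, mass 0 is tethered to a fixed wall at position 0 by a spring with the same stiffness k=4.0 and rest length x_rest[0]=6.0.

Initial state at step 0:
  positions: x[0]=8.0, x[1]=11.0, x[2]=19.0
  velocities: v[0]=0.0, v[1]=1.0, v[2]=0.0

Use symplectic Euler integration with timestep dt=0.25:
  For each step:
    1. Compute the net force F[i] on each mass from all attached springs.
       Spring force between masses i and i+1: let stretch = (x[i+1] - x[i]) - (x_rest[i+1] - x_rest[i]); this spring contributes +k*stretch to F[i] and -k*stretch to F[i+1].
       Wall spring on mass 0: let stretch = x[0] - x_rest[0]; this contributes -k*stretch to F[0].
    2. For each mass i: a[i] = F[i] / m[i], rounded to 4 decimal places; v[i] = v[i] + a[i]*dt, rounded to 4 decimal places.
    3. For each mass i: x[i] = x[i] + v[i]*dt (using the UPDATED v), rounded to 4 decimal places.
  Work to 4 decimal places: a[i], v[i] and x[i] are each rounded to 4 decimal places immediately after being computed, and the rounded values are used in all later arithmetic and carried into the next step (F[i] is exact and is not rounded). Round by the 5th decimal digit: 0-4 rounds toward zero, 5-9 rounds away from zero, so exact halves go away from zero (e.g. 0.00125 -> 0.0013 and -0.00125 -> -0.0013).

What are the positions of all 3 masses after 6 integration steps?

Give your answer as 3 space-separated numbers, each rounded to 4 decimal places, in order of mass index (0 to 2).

Answer: 7.4827 10.3869 19.6485

Derivation:
Step 0: x=[8.0000 11.0000 19.0000] v=[0.0000 1.0000 0.0000]
Step 1: x=[6.7500 12.5000 18.5000] v=[-5.0000 6.0000 -2.0000]
Step 2: x=[5.2500 14.0625 18.0000] v=[-6.0000 6.2500 -2.0000]
Step 3: x=[4.6406 14.4063 18.0156] v=[-2.4375 1.3750 0.0625]
Step 4: x=[5.3125 13.2110 18.6289] v=[2.6876 -4.7814 2.4532]
Step 5: x=[6.6309 11.3955 19.3877] v=[5.2736 -7.2620 3.0353]
Step 6: x=[7.4827 10.3869 19.6485] v=[3.4073 -4.0344 1.0431]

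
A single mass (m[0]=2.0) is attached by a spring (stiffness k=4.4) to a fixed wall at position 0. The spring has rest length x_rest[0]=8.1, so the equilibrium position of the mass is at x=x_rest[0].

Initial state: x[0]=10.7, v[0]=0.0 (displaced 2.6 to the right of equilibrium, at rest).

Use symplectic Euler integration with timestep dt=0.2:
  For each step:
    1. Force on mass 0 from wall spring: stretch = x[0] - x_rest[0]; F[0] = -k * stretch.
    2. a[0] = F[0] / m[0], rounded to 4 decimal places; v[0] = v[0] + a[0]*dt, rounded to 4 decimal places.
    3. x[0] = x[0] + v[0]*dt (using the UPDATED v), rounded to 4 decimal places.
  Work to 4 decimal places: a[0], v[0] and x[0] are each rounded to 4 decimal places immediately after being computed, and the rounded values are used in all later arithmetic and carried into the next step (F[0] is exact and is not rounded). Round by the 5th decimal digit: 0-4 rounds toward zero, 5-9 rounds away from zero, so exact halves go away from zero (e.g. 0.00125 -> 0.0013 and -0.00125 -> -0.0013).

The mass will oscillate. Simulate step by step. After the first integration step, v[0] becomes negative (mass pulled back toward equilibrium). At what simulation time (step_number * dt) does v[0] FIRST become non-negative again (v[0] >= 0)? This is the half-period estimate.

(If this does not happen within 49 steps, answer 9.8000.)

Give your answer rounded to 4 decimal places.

Answer: 2.2000

Derivation:
Step 0: x=[10.7000] v=[0.0000]
Step 1: x=[10.4712] v=[-1.1440]
Step 2: x=[10.0337] v=[-2.1873]
Step 3: x=[9.4261] v=[-3.0381]
Step 4: x=[8.7018] v=[-3.6216]
Step 5: x=[7.9245] v=[-3.8864]
Step 6: x=[7.1627] v=[-3.8092]
Step 7: x=[6.4833] v=[-3.3968]
Step 8: x=[5.9462] v=[-2.6855]
Step 9: x=[5.5986] v=[-1.7378]
Step 10: x=[5.4712] v=[-0.6372]
Step 11: x=[5.5751] v=[0.5195]
First v>=0 after going negative at step 11, time=2.2000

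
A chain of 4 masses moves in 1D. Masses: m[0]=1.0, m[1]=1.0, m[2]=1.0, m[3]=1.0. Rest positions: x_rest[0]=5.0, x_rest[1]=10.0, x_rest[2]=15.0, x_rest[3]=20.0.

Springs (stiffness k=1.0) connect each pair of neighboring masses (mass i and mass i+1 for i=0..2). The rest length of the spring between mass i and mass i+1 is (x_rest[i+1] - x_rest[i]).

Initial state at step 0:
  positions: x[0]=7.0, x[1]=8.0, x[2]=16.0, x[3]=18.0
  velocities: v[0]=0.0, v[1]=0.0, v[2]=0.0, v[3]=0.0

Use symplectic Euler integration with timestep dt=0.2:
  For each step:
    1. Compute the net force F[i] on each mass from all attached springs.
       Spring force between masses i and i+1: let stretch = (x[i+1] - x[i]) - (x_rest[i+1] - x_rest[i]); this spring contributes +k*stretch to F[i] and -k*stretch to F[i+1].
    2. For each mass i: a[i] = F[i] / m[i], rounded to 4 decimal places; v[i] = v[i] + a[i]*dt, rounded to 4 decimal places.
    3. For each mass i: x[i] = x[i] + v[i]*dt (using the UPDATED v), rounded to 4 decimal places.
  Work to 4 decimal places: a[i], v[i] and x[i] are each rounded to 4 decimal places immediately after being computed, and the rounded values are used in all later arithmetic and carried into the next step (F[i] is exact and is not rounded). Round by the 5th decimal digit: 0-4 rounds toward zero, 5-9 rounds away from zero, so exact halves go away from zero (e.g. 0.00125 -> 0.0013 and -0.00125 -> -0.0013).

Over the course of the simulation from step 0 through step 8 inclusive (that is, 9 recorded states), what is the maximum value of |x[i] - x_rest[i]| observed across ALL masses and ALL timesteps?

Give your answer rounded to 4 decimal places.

Answer: 2.2133

Derivation:
Step 0: x=[7.0000 8.0000 16.0000 18.0000] v=[0.0000 0.0000 0.0000 0.0000]
Step 1: x=[6.8400 8.2800 15.7600 18.1200] v=[-0.8000 1.4000 -1.2000 0.6000]
Step 2: x=[6.5376 8.8016 15.3152 18.3456] v=[-1.5120 2.6080 -2.2240 1.1280]
Step 3: x=[6.1258 9.4932 14.7311 18.6500] v=[-2.0592 3.4579 -2.9206 1.5219]
Step 4: x=[5.6487 10.2596 14.0942 18.9976] v=[-2.3857 3.8320 -3.1844 1.7381]
Step 5: x=[5.1560 10.9949 13.5001 19.3491] v=[-2.4635 3.6767 -2.9706 1.7574]
Step 6: x=[4.6969 11.5969 13.0397 19.6666] v=[-2.2957 3.0100 -2.3018 1.5876]
Step 7: x=[4.3138 11.9806 12.7867 19.9190] v=[-1.9157 1.9186 -1.2650 1.2622]
Step 8: x=[4.0373 12.0899 12.7867 20.0861] v=[-1.3823 0.5465 0.0002 0.8357]
Max displacement = 2.2133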